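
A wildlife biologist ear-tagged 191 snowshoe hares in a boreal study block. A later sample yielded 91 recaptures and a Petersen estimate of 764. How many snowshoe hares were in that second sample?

From N = M·C/R: C = N·R / M = 764·91 / 191 = 69524 / 191 = 364.

C = 364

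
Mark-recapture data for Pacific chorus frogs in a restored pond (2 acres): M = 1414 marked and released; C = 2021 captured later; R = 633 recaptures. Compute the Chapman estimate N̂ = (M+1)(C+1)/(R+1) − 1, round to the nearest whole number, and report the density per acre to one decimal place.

N̂ = 1415·2022/634 − 1 = 2861130/634 − 1 ≈ 4511.8 → 4512
Density = N̂ / area = 4512 / 2 = 2256.0 per acre

density ≈ 2256.0 Pacific chorus frogs per acre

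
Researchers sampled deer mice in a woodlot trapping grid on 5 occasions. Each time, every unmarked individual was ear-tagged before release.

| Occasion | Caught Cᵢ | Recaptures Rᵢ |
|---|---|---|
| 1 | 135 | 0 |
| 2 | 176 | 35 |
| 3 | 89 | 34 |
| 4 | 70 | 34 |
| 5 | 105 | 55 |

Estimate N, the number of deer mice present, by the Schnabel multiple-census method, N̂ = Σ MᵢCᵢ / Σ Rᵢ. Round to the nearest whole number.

Marked at large before each occasion: Mᵢ = Σⱼ<ᵢ (Cⱼ − Rⱼ) → M1=0, M2=135, M3=276, M4=331, M5=367
Σ MᵢCᵢ = 0·135 + 135·176 + 276·89 + 331·70 + 367·105 = 0 + 23760 + 24564 + 23170 + 38535 = 110029
Σ Rᵢ = 0 + 35 + 34 + 34 + 55 = 158
N̂ = 110029 / 158 ≈ 696.4 → 696

N ≈ 696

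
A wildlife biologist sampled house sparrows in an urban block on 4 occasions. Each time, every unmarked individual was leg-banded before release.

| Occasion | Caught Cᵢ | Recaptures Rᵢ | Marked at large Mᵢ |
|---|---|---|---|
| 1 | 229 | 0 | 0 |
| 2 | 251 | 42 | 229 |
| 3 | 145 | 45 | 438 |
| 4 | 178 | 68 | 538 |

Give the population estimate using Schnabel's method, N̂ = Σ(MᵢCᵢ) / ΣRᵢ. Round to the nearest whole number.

N ≈ 1398

Σ MᵢCᵢ = 0·229 + 229·251 + 438·145 + 538·178 = 0 + 57479 + 63510 + 95764 = 216753
Σ Rᵢ = 0 + 42 + 45 + 68 = 155
N̂ = 216753 / 155 ≈ 1398.4 → 1398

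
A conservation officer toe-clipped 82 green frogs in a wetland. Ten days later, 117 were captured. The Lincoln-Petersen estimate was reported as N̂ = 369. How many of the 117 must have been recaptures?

From N = M·C/R: R = M·C / N = 82·117 / 369 = 9594 / 369 = 26.

R = 26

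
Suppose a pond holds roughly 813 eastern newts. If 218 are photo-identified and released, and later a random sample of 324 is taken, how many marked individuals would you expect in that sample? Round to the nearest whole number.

expected recaptures ≈ 87

Expected recaptures E[R] = M·C / N.
E[R] = 218 × 324 / 813 = 70632 / 813 ≈ 86.9 → 87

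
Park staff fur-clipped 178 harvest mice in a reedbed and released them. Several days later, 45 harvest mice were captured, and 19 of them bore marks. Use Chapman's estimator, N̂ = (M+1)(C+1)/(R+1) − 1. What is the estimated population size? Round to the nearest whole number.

N ≈ 411

N̂ = (178+1)(45+1)/(19+1) − 1 = 179·46/20 − 1
= 8234/20 − 1 ≈ 411.7 − 1 ≈ 410.7 → 411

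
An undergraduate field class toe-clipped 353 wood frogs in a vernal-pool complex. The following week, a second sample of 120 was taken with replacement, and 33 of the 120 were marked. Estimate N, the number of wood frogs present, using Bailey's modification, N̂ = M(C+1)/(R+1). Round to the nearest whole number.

N̂ = 353·(120+1)/(33+1) = 353·121/34 = 42713/34 ≈ 1256.3 → 1256

N ≈ 1256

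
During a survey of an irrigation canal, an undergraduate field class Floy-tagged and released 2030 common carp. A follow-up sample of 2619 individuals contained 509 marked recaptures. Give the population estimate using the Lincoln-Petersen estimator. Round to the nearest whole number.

Lincoln-Petersen assumes M/N = R/C, so N = M·C / R.
N = (2030 × 2619) / 509 = 5316570 / 509 ≈ 10445.1 → 10445

N ≈ 10,445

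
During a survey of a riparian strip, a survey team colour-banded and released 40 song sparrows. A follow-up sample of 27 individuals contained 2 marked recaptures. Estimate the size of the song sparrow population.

N = 540

If marked individuals mix randomly, R/C ≈ M/N, giving N ≈ M·C/R.
N = (40 × 27) / 2 = 1080 / 2 = 540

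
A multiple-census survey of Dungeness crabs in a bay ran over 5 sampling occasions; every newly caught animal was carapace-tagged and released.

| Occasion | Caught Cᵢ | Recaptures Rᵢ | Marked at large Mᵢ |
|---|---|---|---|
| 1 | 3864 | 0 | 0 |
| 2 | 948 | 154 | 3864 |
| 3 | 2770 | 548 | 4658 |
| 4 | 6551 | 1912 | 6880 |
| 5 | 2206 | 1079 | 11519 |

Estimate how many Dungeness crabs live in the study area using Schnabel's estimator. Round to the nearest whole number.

Σ MᵢCᵢ = 0·3864 + 3864·948 + 4658·2770 + 6880·6551 + 11519·2206 = 0 + 3663072 + 12902660 + 45070880 + 25410914 = 87047526
Σ Rᵢ = 0 + 154 + 548 + 1912 + 1079 = 3693
N̂ = 87047526 / 3693 ≈ 23571.0 → 23571

N ≈ 23,571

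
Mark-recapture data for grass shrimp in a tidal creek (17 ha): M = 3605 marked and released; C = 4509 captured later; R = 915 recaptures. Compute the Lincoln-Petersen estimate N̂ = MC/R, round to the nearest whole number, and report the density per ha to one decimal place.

N̂ = 3605·4509/915 = 16254945/915 ≈ 17765.0 → 17765
Density = N̂ / area = 17765 / 17 = 1045.0 per ha

density ≈ 1045.0 grass shrimp per ha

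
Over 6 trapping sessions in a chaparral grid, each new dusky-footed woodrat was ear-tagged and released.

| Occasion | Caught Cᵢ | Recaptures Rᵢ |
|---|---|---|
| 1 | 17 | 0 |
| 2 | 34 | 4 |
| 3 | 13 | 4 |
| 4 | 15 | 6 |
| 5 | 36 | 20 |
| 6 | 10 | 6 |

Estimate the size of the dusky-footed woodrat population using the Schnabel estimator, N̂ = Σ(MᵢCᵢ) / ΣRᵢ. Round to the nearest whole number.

N ≈ 129

Marked at large before each occasion: Mᵢ = Σⱼ<ᵢ (Cⱼ − Rⱼ) → M1=0, M2=17, M3=47, M4=56, M5=65, M6=81
Σ MᵢCᵢ = 0·17 + 17·34 + 47·13 + 56·15 + 65·36 + 81·10 = 0 + 578 + 611 + 840 + 2340 + 810 = 5179
Σ Rᵢ = 0 + 4 + 4 + 6 + 20 + 6 = 40
N̂ = 5179 / 40 ≈ 129.47 → 129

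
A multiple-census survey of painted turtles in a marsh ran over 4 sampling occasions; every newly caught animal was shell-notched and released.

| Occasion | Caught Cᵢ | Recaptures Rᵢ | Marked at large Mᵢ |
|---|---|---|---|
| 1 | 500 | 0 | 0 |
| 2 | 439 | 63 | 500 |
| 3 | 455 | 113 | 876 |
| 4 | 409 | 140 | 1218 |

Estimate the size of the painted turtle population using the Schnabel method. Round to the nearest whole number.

Σ MᵢCᵢ = 0·500 + 500·439 + 876·455 + 1218·409 = 0 + 219500 + 398580 + 498162 = 1116242
Σ Rᵢ = 0 + 63 + 113 + 140 = 316
N̂ = 1116242 / 316 ≈ 3532.4 → 3532

N ≈ 3532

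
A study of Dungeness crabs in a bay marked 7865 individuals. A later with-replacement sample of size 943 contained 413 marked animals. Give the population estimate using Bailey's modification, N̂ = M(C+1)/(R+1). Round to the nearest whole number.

N̂ = 7865·(943+1)/(413+1) = 7865·944/414 = 7424560/414 ≈ 17933.7 → 17934

N ≈ 17,934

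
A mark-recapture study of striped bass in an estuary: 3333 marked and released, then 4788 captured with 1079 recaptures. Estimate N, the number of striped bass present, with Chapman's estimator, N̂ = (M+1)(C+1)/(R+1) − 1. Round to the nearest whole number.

N ≈ 14,783

N̂ = (3333+1)(4788+1)/(1079+1) − 1 = 3334·4789/1080 − 1
= 15966526/1080 − 1 ≈ 14783.8 − 1 ≈ 14782.8 → 14783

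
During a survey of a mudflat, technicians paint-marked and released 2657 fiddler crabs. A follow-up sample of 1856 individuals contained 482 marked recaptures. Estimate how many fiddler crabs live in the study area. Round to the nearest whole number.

If marked individuals mix randomly, R/C ≈ M/N, giving N ≈ M·C/R.
N = (2657 × 1856) / 482 = 4931392 / 482 ≈ 10231.1 → 10231

N ≈ 10,231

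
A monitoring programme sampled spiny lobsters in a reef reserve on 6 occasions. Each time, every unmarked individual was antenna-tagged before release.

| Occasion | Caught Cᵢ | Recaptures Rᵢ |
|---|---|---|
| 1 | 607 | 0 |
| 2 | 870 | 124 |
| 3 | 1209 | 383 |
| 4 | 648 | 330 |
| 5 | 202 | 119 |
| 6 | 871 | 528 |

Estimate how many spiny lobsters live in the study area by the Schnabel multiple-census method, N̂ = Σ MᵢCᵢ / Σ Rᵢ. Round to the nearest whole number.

N ≈ 4264

Marked at large before each occasion: Mᵢ = Σⱼ<ᵢ (Cⱼ − Rⱼ) → M1=0, M2=607, M3=1353, M4=2179, M5=2497, M6=2580
Σ MᵢCᵢ = 0·607 + 607·870 + 1353·1209 + 2179·648 + 2497·202 + 2580·871 = 0 + 528090 + 1635777 + 1411992 + 504394 + 2247180 = 6327433
Σ Rᵢ = 0 + 124 + 383 + 330 + 119 + 528 = 1484
N̂ = 6327433 / 1484 ≈ 4263.8 → 4264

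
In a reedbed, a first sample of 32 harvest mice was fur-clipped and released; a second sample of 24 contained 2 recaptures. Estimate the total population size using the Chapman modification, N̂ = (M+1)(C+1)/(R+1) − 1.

N = 274

N̂ = (32+1)(24+1)/(2+1) − 1 = 33·25/3 − 1
= 825/3 − 1 = 275 − 1 = 274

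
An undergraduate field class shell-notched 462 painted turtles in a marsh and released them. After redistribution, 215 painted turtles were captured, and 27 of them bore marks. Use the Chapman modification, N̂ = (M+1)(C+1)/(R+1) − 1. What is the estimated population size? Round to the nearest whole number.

N ≈ 3571

N̂ = (462+1)(215+1)/(27+1) − 1 = 463·216/28 − 1
= 100008/28 − 1 ≈ 3571.7 − 1 ≈ 3570.7 → 3571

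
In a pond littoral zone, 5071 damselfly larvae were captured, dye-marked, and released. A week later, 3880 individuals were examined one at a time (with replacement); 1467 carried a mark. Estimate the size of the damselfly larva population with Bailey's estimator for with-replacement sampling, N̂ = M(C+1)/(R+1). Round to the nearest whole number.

N̂ = 5071·(3880+1)/(1467+1) = 5071·3881/1468 = 19680551/1468 ≈ 13406.4 → 13406

N ≈ 13,406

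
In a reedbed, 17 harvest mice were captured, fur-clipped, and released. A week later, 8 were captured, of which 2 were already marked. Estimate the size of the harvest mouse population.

N = 68

The marked fraction in the recapture sample should equal the marked fraction in the population: 2/8 = 17/N.
N = (17 × 8) / 2 = 136 / 2 = 68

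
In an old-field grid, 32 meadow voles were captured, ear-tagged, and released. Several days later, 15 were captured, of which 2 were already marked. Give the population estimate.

If marked individuals mix randomly, R/C ≈ M/N, giving N ≈ M·C/R.
N = (32 × 15) / 2 = 480 / 2 = 240

N = 240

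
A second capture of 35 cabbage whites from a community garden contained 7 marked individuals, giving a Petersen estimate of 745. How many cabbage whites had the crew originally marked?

From N = M·C/R: M = N·R / C = 745·7 / 35 = 5215 / 35 = 149.

M = 149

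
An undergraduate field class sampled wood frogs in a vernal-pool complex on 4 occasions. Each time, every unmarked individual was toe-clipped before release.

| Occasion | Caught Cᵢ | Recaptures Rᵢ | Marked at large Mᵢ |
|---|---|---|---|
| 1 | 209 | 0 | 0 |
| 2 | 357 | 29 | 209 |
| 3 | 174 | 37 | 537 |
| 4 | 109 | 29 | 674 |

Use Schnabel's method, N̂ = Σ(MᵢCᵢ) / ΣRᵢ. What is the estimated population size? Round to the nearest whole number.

Σ MᵢCᵢ = 0·209 + 209·357 + 537·174 + 674·109 = 0 + 74613 + 93438 + 73466 = 241517
Σ Rᵢ = 0 + 29 + 37 + 29 = 95
N̂ = 241517 / 95 ≈ 2542.3 → 2542

N ≈ 2542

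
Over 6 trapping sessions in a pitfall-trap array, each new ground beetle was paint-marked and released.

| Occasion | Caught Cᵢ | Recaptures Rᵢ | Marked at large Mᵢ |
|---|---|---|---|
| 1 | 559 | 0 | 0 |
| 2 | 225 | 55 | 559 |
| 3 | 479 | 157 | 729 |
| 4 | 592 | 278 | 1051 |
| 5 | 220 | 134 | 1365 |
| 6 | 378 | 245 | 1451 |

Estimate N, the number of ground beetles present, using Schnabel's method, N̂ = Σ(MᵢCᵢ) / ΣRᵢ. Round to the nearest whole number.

Σ MᵢCᵢ = 0·559 + 559·225 + 729·479 + 1051·592 + 1365·220 + 1451·378 = 0 + 125775 + 349191 + 622192 + 300300 + 548478 = 1945936
Σ Rᵢ = 0 + 55 + 157 + 278 + 134 + 245 = 869
N̂ = 1945936 / 869 ≈ 2239.3 → 2239

N ≈ 2239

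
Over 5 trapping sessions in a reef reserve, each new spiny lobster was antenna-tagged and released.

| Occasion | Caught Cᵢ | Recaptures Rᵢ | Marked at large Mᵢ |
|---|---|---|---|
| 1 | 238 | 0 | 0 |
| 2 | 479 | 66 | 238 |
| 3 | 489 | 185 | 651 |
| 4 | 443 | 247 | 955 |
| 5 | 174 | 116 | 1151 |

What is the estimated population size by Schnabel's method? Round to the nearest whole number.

Σ MᵢCᵢ = 0·238 + 238·479 + 651·489 + 955·443 + 1151·174 = 0 + 114002 + 318339 + 423065 + 200274 = 1055680
Σ Rᵢ = 0 + 66 + 185 + 247 + 116 = 614
N̂ = 1055680 / 614 ≈ 1719.3 → 1719

N ≈ 1719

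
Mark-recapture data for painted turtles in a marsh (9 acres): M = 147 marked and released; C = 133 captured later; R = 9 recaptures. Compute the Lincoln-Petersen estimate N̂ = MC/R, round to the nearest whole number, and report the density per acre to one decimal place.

density ≈ 241.3 painted turtles per acre

N̂ = 147·133/9 = 19551/9 ≈ 2172.3 → 2172
Density = N̂ / area = 2172 / 9 ≈ 241.33 → 241.3 per acre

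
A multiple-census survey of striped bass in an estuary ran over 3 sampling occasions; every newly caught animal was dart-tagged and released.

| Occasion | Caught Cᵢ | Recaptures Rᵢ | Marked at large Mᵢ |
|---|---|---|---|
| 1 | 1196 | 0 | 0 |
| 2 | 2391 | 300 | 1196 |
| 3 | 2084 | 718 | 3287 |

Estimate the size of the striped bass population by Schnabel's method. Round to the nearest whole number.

N ≈ 9538

Σ MᵢCᵢ = 0·1196 + 1196·2391 + 3287·2084 = 0 + 2859636 + 6850108 = 9709744
Σ Rᵢ = 0 + 300 + 718 = 1018
N̂ = 9709744 / 1018 ≈ 9538.1 → 9538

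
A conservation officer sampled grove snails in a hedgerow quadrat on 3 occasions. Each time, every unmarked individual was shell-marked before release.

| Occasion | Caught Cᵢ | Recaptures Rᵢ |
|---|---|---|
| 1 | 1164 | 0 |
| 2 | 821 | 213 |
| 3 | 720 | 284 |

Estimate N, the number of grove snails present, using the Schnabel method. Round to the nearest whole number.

N ≈ 4490

Marked at large before each occasion: Mᵢ = Σⱼ<ᵢ (Cⱼ − Rⱼ) → M1=0, M2=1164, M3=1772
Σ MᵢCᵢ = 0·1164 + 1164·821 + 1772·720 = 0 + 955644 + 1275840 = 2231484
Σ Rᵢ = 0 + 213 + 284 = 497
N̂ = 2231484 / 497 ≈ 4489.9 → 4490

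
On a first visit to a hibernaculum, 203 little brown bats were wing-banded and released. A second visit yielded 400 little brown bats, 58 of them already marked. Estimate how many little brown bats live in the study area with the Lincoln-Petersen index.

If marked individuals mix randomly, R/C ≈ M/N, giving N ≈ M·C/R.
N = (203 × 400) / 58 = 81200 / 58 = 1400

N = 1400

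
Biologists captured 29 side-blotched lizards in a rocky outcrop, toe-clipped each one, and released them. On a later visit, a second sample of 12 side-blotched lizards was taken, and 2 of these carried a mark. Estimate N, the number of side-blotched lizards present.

N = 174

If marked individuals mix randomly, R/C ≈ M/N, giving N ≈ M·C/R.
N = (29 × 12) / 2 = 348 / 2 = 174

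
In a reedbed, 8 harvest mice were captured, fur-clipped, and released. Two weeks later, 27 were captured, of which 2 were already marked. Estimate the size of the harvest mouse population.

N = 108

Lincoln-Petersen assumes M/N = R/C, so N = M·C / R.
N = (8 × 27) / 2 = 216 / 2 = 108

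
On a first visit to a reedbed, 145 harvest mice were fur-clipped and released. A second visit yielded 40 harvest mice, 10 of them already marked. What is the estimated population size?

N = (145 × 40) / 10 = 5800 / 10 = 580

N = 580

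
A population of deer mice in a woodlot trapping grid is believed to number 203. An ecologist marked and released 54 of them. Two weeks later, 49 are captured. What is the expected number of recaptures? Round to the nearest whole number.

expected recaptures ≈ 13

Expected recaptures E[R] = M·C / N.
E[R] = 54 × 49 / 203 = 2646 / 203 ≈ 13.0 → 13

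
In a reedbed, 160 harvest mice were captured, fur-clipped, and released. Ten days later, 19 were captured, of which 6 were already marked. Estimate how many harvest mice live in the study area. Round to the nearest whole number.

The marked fraction in the recapture sample should equal the marked fraction in the population: 6/19 = 160/N.
N = (160 × 19) / 6 = 3040 / 6 ≈ 506.7 → 507

N ≈ 507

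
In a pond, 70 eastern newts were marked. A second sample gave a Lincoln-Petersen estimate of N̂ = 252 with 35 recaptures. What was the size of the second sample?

C = 126

From N = M·C/R: C = N·R / M = 252·35 / 70 = 8820 / 70 = 126.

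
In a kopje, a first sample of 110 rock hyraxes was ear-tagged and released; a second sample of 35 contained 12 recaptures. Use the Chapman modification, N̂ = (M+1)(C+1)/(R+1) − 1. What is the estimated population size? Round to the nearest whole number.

N̂ = (110+1)(35+1)/(12+1) − 1 = 111·36/13 − 1
= 3996/13 − 1 ≈ 307.4 − 1 ≈ 306.4 → 306

N ≈ 306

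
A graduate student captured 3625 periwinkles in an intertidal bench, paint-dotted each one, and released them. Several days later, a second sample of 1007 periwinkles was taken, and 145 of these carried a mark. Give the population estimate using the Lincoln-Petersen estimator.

Lincoln-Petersen assumes M/N = R/C, so N = M·C / R.
N = (3625 × 1007) / 145 = 3650375 / 145 = 25175

N = 25,175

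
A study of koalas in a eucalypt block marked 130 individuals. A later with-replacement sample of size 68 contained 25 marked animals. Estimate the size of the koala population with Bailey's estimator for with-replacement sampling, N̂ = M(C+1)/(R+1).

N = 345

N̂ = 130·(68+1)/(25+1) = 130·69/26 = 8970/26 = 345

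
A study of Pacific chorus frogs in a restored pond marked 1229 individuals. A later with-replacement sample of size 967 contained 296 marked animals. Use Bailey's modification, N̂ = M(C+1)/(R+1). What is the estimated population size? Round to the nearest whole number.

N̂ = 1229·(967+1)/(296+1) = 1229·968/297 = 1189672/297 ≈ 4005.6 → 4006

N ≈ 4006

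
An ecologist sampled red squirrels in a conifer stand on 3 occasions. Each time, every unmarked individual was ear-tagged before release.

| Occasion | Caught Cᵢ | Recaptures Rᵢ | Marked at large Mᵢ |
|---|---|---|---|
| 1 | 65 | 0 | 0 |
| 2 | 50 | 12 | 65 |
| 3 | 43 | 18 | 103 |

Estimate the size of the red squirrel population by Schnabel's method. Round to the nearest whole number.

Σ MᵢCᵢ = 0·65 + 65·50 + 103·43 = 0 + 3250 + 4429 = 7679
Σ Rᵢ = 0 + 12 + 18 = 30
N̂ = 7679 / 30 ≈ 256.0 → 256

N ≈ 256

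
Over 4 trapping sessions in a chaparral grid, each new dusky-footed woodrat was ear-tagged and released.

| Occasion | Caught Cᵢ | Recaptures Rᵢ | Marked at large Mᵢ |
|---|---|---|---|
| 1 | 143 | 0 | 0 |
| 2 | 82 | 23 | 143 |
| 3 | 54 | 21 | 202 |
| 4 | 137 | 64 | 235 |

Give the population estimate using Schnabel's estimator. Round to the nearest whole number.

Σ MᵢCᵢ = 0·143 + 143·82 + 202·54 + 235·137 = 0 + 11726 + 10908 + 32195 = 54829
Σ Rᵢ = 0 + 23 + 21 + 64 = 108
N̂ = 54829 / 108 ≈ 507.7 → 508

N ≈ 508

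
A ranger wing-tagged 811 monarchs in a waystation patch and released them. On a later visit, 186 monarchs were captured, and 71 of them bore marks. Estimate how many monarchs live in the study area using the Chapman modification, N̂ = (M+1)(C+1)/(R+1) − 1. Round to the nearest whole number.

N̂ = (811+1)(186+1)/(71+1) − 1 = 812·187/72 − 1
= 151844/72 − 1 ≈ 2108.9 − 1 ≈ 2107.9 → 2108

N ≈ 2108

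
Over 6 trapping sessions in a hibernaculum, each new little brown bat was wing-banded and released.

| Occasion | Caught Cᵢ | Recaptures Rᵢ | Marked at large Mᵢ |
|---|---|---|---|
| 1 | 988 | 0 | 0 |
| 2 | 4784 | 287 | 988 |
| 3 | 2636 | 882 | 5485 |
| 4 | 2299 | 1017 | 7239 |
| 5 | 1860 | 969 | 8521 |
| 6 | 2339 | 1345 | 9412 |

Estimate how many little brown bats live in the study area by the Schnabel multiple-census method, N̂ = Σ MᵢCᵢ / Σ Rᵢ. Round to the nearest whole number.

Σ MᵢCᵢ = 0·988 + 988·4784 + 5485·2636 + 7239·2299 + 8521·1860 + 9412·2339 = 0 + 4726592 + 14458460 + 16642461 + 15849060 + 22014668 = 73691241
Σ Rᵢ = 0 + 287 + 882 + 1017 + 969 + 1345 = 4500
N̂ = 73691241 / 4500 ≈ 16375.8 → 16376

N ≈ 16,376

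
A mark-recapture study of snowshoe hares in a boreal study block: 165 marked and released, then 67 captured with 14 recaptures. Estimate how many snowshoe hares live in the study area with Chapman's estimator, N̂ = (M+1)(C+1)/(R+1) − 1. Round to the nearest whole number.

N ≈ 752

N̂ = (165+1)(67+1)/(14+1) − 1 = 166·68/15 − 1
= 11288/15 − 1 ≈ 752.5 − 1 ≈ 751.5 → 752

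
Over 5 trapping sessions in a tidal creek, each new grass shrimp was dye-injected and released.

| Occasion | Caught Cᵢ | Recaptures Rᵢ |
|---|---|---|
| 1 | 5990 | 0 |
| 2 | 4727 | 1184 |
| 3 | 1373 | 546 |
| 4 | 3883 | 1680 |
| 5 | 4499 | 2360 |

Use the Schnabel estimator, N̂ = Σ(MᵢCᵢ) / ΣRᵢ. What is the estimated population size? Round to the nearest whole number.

Marked at large before each occasion: Mᵢ = Σⱼ<ᵢ (Cⱼ − Rⱼ) → M1=0, M2=5990, M3=9533, M4=10360, M5=12563
Σ MᵢCᵢ = 0·5990 + 5990·4727 + 9533·1373 + 10360·3883 + 12563·4499 = 0 + 28314730 + 13088809 + 40227880 + 56520937 = 138152356
Σ Rᵢ = 0 + 1184 + 546 + 1680 + 2360 = 5770
N̂ = 138152356 / 5770 ≈ 23943.2 → 23943

N ≈ 23,943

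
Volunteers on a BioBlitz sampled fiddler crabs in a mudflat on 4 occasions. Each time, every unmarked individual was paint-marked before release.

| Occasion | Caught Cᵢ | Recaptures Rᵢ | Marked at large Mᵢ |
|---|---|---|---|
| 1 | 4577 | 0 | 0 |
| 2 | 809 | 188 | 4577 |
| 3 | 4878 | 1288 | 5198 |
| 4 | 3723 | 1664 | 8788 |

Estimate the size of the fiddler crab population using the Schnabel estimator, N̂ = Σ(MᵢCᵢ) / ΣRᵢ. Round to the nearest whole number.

N ≈ 19,674

Σ MᵢCᵢ = 0·4577 + 4577·809 + 5198·4878 + 8788·3723 = 0 + 3702793 + 25355844 + 32717724 = 61776361
Σ Rᵢ = 0 + 188 + 1288 + 1664 = 3140
N̂ = 61776361 / 3140 ≈ 19674.0 → 19674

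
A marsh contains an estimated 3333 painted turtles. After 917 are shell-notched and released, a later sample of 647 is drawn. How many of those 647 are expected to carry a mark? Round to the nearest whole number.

expected recaptures ≈ 178

Expected recaptures E[R] = M·C / N.
E[R] = 917 × 647 / 3333 = 593299 / 3333 ≈ 178.0 → 178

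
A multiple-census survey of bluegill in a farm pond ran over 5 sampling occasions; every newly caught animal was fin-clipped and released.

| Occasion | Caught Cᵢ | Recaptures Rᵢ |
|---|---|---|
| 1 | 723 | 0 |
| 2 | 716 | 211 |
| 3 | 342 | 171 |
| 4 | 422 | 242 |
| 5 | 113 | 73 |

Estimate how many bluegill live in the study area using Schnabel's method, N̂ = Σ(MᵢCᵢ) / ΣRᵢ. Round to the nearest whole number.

N ≈ 2448

Marked at large before each occasion: Mᵢ = Σⱼ<ᵢ (Cⱼ − Rⱼ) → M1=0, M2=723, M3=1228, M4=1399, M5=1579
Σ MᵢCᵢ = 0·723 + 723·716 + 1228·342 + 1399·422 + 1579·113 = 0 + 517668 + 419976 + 590378 + 178427 = 1706449
Σ Rᵢ = 0 + 211 + 171 + 242 + 73 = 697
N̂ = 1706449 / 697 ≈ 2448.3 → 2448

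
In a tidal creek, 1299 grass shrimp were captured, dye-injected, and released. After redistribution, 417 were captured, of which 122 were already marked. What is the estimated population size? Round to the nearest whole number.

N ≈ 4440

If marked individuals mix randomly, R/C ≈ M/N, giving N ≈ M·C/R.
N = (1299 × 417) / 122 = 541683 / 122 ≈ 4440.0 → 4440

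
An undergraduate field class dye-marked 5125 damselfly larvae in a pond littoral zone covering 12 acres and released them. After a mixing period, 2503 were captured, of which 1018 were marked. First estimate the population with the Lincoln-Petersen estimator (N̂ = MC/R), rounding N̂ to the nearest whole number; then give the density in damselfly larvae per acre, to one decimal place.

density ≈ 1050.1 damselfly larvae per acre

N̂ = 5125·2503/1018 = 12827875/1018 ≈ 12601.1 → 12601
Density = N̂ / area = 12601 / 12 ≈ 1050.08 → 1050.1 per acre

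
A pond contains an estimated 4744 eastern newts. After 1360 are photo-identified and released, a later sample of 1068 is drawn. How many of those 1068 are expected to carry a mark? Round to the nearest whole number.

The marked fraction of the population is 1360/4744, so in a sample of 1068 expect C·(M/N) marked.
E[R] = 1360 × 1068 / 4744 = 1452480 / 4744 ≈ 306.2 → 306

expected recaptures ≈ 306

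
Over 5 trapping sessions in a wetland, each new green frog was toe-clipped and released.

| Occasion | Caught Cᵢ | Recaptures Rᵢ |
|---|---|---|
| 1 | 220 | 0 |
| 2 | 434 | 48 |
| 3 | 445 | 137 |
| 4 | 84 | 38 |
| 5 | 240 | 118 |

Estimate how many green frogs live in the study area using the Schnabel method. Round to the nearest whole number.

N ≈ 1972

Marked at large before each occasion: Mᵢ = Σⱼ<ᵢ (Cⱼ − Rⱼ) → M1=0, M2=220, M3=606, M4=914, M5=960
Σ MᵢCᵢ = 0·220 + 220·434 + 606·445 + 914·84 + 960·240 = 0 + 95480 + 269670 + 76776 + 230400 = 672326
Σ Rᵢ = 0 + 48 + 137 + 38 + 118 = 341
N̂ = 672326 / 341 ≈ 1971.6 → 1972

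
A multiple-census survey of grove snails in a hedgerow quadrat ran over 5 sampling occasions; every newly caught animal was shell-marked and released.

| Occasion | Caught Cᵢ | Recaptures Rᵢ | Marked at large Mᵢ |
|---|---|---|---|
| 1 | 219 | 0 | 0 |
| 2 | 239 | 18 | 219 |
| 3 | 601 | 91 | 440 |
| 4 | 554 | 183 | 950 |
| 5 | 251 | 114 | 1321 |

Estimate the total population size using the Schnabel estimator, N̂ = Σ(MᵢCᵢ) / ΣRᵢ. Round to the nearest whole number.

Σ MᵢCᵢ = 0·219 + 219·239 + 440·601 + 950·554 + 1321·251 = 0 + 52341 + 264440 + 526300 + 331571 = 1174652
Σ Rᵢ = 0 + 18 + 91 + 183 + 114 = 406
N̂ = 1174652 / 406 ≈ 2893.2 → 2893

N ≈ 2893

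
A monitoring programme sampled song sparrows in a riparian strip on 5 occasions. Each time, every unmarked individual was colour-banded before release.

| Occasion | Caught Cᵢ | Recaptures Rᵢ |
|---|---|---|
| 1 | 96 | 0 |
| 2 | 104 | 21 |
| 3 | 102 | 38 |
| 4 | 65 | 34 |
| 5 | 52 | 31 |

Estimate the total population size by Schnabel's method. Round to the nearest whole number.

Marked at large before each occasion: Mᵢ = Σⱼ<ᵢ (Cⱼ − Rⱼ) → M1=0, M2=96, M3=179, M4=243, M5=274
Σ MᵢCᵢ = 0·96 + 96·104 + 179·102 + 243·65 + 274·52 = 0 + 9984 + 18258 + 15795 + 14248 = 58285
Σ Rᵢ = 0 + 21 + 38 + 34 + 31 = 124
N̂ = 58285 / 124 ≈ 470.0 → 470

N ≈ 470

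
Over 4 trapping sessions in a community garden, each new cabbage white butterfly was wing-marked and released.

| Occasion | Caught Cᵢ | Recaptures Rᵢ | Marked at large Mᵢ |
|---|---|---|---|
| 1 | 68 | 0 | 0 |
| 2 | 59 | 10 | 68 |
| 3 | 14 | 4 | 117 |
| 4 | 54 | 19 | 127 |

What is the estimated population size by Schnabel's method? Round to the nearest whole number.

N ≈ 379

Σ MᵢCᵢ = 0·68 + 68·59 + 117·14 + 127·54 = 0 + 4012 + 1638 + 6858 = 12508
Σ Rᵢ = 0 + 10 + 4 + 19 = 33
N̂ = 12508 / 33 ≈ 379.0 → 379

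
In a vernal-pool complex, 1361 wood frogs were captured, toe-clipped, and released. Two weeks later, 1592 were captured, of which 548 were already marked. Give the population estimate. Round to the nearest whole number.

N ≈ 3954

N = (1361 × 1592) / 548 = 2166712 / 548 ≈ 3953.9 → 3954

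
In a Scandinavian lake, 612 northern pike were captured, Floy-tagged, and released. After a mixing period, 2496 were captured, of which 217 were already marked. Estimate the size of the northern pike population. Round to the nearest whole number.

N = (612 × 2496) / 217 = 1527552 / 217 ≈ 7039.4 → 7039

N ≈ 7039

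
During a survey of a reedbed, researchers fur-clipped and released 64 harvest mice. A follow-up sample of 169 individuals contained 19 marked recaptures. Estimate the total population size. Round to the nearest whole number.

N ≈ 569

N = (64 × 169) / 19 = 10816 / 19 ≈ 569.3 → 569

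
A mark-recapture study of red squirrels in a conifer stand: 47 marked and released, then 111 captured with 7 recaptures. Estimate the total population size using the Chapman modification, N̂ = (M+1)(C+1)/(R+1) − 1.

N = 671

N̂ = (47+1)(111+1)/(7+1) − 1 = 48·112/8 − 1
= 5376/8 − 1 = 672 − 1 = 671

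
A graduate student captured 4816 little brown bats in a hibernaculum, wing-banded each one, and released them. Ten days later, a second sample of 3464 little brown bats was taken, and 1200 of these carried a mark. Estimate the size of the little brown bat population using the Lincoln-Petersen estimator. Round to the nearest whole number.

N ≈ 13,902

If marked individuals mix randomly, R/C ≈ M/N, giving N ≈ M·C/R.
N = (4816 × 3464) / 1200 = 16682624 / 1200 ≈ 13902.2 → 13902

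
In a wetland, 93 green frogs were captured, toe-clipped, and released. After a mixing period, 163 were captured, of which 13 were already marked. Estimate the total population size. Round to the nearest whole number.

N ≈ 1166

The marked fraction in the recapture sample should equal the marked fraction in the population: 13/163 = 93/N.
N = (93 × 163) / 13 = 15159 / 13 ≈ 1166.1 → 1166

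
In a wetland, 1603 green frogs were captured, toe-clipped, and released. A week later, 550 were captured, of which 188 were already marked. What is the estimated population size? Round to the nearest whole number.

N ≈ 4690

If marked individuals mix randomly, R/C ≈ M/N, giving N ≈ M·C/R.
N = (1603 × 550) / 188 = 881650 / 188 ≈ 4689.6 → 4690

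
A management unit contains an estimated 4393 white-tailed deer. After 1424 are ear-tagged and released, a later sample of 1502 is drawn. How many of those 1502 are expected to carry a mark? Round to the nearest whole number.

expected recaptures ≈ 487

Expected recaptures E[R] = M·C / N.
E[R] = 1424 × 1502 / 4393 = 2138848 / 4393 ≈ 486.9 → 487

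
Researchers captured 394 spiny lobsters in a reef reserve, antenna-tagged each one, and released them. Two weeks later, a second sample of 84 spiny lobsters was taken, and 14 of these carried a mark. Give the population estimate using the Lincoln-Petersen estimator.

N = (394 × 84) / 14 = 33096 / 14 = 2364

N = 2364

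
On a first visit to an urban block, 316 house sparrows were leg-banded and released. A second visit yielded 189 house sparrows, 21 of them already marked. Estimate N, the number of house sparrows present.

N = 2844

The marked fraction in the recapture sample should equal the marked fraction in the population: 21/189 = 316/N.
N = (316 × 189) / 21 = 59724 / 21 = 2844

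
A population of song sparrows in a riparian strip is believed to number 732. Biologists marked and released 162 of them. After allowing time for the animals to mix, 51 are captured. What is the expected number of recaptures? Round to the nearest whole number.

expected recaptures ≈ 11

Expected recaptures E[R] = M·C / N.
E[R] = 162 × 51 / 732 = 8262 / 732 ≈ 11.3 → 11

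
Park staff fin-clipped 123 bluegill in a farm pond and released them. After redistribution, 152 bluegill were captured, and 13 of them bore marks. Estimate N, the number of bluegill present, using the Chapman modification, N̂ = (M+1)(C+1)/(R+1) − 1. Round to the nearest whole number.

N ≈ 1354

N̂ = (123+1)(152+1)/(13+1) − 1 = 124·153/14 − 1
= 18972/14 − 1 ≈ 1355.1 − 1 ≈ 1354.1 → 1354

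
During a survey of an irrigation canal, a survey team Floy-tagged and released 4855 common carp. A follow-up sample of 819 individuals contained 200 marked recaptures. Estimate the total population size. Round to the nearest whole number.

N ≈ 19,881

The marked fraction in the recapture sample should equal the marked fraction in the population: 200/819 = 4855/N.
N = (4855 × 819) / 200 = 3976245 / 200 ≈ 19881.2 → 19881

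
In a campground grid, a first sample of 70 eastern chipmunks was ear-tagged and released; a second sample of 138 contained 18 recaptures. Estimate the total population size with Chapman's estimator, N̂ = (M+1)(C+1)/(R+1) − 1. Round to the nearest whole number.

N̂ = (70+1)(138+1)/(18+1) − 1 = 71·139/19 − 1
= 9869/19 − 1 ≈ 519.4 − 1 ≈ 518.4 → 518

N ≈ 518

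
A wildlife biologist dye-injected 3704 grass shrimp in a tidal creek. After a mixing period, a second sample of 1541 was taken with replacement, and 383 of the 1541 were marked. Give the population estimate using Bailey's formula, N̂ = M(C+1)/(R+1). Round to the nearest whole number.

N̂ = 3704·(1541+1)/(383+1) = 3704·1542/384 = 5711568/384 ≈ 14873.9 → 14874

N ≈ 14,874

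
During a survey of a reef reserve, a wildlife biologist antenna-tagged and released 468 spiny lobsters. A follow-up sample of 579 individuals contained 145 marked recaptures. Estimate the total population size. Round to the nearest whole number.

N ≈ 1869

The marked fraction in the recapture sample should equal the marked fraction in the population: 145/579 = 468/N.
N = (468 × 579) / 145 = 270972 / 145 ≈ 1868.8 → 1869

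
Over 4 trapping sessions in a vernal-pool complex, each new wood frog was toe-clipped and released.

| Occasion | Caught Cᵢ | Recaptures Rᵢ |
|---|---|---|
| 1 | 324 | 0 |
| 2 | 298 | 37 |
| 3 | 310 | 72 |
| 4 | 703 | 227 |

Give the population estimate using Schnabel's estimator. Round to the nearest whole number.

Marked at large before each occasion: Mᵢ = Σⱼ<ᵢ (Cⱼ − Rⱼ) → M1=0, M2=324, M3=585, M4=823
Σ MᵢCᵢ = 0·324 + 324·298 + 585·310 + 823·703 = 0 + 96552 + 181350 + 578569 = 856471
Σ Rᵢ = 0 + 37 + 72 + 227 = 336
N̂ = 856471 / 336 ≈ 2549.0 → 2549

N ≈ 2549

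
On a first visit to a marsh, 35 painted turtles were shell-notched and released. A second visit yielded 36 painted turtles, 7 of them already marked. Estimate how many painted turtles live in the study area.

N = 180

Lincoln-Petersen assumes M/N = R/C, so N = M·C / R.
N = (35 × 36) / 7 = 1260 / 7 = 180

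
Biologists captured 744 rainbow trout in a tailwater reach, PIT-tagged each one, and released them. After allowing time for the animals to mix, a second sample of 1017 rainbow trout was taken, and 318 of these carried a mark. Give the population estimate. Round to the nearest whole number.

N ≈ 2379

If marked individuals mix randomly, R/C ≈ M/N, giving N ≈ M·C/R.
N = (744 × 1017) / 318 = 756648 / 318 ≈ 2379.4 → 2379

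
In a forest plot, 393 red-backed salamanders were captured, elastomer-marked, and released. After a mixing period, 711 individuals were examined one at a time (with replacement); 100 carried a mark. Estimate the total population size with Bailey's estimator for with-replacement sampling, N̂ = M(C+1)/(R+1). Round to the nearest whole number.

N ≈ 2770

N̂ = 393·(711+1)/(100+1) = 393·712/101 = 279816/101 ≈ 2770.46 → 2770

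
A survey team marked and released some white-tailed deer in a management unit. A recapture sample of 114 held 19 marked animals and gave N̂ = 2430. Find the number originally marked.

M = 405

From N = M·C/R: M = N·R / C = 2430·19 / 114 = 46170 / 114 = 405.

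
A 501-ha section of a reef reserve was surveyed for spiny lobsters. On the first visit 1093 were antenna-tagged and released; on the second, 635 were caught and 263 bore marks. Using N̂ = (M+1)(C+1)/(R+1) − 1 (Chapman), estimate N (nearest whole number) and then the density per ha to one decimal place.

N̂ = 1094·636/264 − 1 = 695784/264 − 1 ≈ 2634.5 → 2635
Density = N̂ / area = 2635 / 501 ≈ 5.26 → 5.3 per ha

density ≈ 5.3 spiny lobsters per ha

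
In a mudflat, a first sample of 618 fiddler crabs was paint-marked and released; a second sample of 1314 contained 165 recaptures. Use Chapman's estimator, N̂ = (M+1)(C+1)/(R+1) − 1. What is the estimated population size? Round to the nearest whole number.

N̂ = (618+1)(1314+1)/(165+1) − 1 = 619·1315/166 − 1
= 813985/166 − 1 ≈ 4903.5 − 1 ≈ 4902.5 → 4903

N ≈ 4903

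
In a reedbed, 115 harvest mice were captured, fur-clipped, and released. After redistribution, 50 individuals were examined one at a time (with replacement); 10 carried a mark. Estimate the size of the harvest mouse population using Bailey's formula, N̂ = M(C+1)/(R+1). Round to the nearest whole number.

N ≈ 533

N̂ = 115·(50+1)/(10+1) = 115·51/11 = 5865/11 ≈ 533.2 → 533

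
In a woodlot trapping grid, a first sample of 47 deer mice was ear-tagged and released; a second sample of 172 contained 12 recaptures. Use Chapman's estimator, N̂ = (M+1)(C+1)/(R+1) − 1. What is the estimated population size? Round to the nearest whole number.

N ≈ 638

N̂ = (47+1)(172+1)/(12+1) − 1 = 48·173/13 − 1
= 8304/13 − 1 ≈ 638.8 − 1 ≈ 637.8 → 638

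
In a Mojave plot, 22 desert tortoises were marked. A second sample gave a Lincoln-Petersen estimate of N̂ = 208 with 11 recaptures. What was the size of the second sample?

From N = M·C/R: C = N·R / M = 208·11 / 22 = 2288 / 22 = 104.

C = 104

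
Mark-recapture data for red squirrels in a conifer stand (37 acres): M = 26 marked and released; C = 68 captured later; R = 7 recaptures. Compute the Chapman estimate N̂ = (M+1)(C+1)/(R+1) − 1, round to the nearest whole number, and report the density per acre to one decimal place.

N̂ = 27·69/8 − 1 = 1863/8 − 1 ≈ 231.9 → 232
Density = N̂ / area = 232 / 37 ≈ 6.27 → 6.3 per acre

density ≈ 6.3 red squirrels per acre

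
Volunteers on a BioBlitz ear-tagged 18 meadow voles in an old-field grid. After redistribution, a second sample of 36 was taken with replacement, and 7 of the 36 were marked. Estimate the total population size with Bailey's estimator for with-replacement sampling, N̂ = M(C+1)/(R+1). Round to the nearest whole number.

N̂ = 18·(36+1)/(7+1) = 18·37/8 = 666/8 ≈ 83.2 → 83

N ≈ 83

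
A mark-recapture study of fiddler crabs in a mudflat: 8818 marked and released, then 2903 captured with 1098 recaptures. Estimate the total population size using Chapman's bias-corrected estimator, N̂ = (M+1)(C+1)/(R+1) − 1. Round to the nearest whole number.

N̂ = (8818+1)(2903+1)/(1098+1) − 1 = 8819·2904/1099 − 1
= 25610376/1099 − 1 ≈ 23303.3 − 1 ≈ 23302.3 → 23302

N ≈ 23,302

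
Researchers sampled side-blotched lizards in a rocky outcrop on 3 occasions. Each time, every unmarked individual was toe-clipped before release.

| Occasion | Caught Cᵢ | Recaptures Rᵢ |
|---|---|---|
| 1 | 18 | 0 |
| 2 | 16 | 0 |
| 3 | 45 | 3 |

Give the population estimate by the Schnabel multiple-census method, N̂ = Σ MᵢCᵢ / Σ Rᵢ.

Marked at large before each occasion: Mᵢ = Σⱼ<ᵢ (Cⱼ − Rⱼ) → M1=0, M2=18, M3=34
Σ MᵢCᵢ = 0·18 + 18·16 + 34·45 = 0 + 288 + 1530 = 1818
Σ Rᵢ = 0 + 0 + 3 = 3
N̂ = 1818 / 3 = 606

N = 606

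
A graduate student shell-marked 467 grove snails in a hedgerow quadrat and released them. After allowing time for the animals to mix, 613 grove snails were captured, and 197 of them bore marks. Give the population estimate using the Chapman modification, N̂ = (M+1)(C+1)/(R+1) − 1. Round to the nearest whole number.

N ≈ 1450

N̂ = (467+1)(613+1)/(197+1) − 1 = 468·614/198 − 1
= 287352/198 − 1 ≈ 1451.3 − 1 ≈ 1450.3 → 1450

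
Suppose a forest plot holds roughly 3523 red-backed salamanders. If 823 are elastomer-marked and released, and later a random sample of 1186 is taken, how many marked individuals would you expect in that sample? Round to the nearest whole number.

Expected recaptures E[R] = M·C / N.
E[R] = 823 × 1186 / 3523 = 976078 / 3523 ≈ 277.1 → 277

expected recaptures ≈ 277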